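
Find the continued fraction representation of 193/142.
[1; 2, 1, 3, 1, 1, 1, 3]

Euclidean algorithm steps:
193 = 1 × 142 + 51
142 = 2 × 51 + 40
51 = 1 × 40 + 11
40 = 3 × 11 + 7
11 = 1 × 7 + 4
7 = 1 × 4 + 3
4 = 1 × 3 + 1
3 = 3 × 1 + 0
Continued fraction: [1; 2, 1, 3, 1, 1, 1, 3]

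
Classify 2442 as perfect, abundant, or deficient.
abundant

Proper divisors of 2442: sum = 1 + 2 + 3 + 6 + 11 + 22 + 33 + 37 + 66 + 74 + 111 + 222 + 407 + 814 + 1221 = 3030
Since 3030 > 2442, 2442 is abundant.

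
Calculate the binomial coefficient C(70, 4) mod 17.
0

Using Lucas' theorem:
Write n=70 and k=4 in base 17:
n in base 17: [4, 2]
k in base 17: [0, 4]
C(70,4) mod 17 = ∏ C(n_i, k_i) mod 17
Digit binomials (mod 17): C(4,0) = 1; C(2,4) = 0 (k_i > n_i)
Product: 1 × 0 = 0 ≡ 0 (mod 17)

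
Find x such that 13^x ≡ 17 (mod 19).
2

Baby-step giant-step with step n = ⌈√19⌉ = 5.
Baby steps 13^j mod 19 (j:value) for j=0..4: 0:1, 1:13, 2:17, 3:12, 4:4.
h = 17 is already in the table at j=2, so x = 2.
Check: 13^2 ≡ 17 (mod 19).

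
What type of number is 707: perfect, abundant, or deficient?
deficient

Proper divisors of 707: sum = 1 + 7 + 101 = 109
Since 109 < 707, 707 is deficient.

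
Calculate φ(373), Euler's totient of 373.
372

373 = 373
φ(n) = n × ∏(1 - 1/p) for each prime p dividing n
φ(373) = 373 × (1 - 1/373) = 372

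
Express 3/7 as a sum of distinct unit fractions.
1/3 + 1/11 + 1/231

Greedy algorithm:
3/7: ceiling(7/3) = 3, use 1/3
2/21: ceiling(21/2) = 11, use 1/11
1/231: ceiling(231/1) = 231, use 1/231
Result: 3/7 = 1/3 + 1/11 + 1/231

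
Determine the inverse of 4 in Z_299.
75

gcd(4, 299) = 1, so the inverse exists.
Extended Euclidean algorithm on (299, 4):
299 = 74 × 4 + 3  ⟹  3 = (1)·299 + (-74)·4
4 = 1 × 3 + 1  ⟹  1 = (-1)·299 + (75)·4
So (75)·4 ≡ 1 (mod 299), i.e. 4^(-1) ≡ 75 (mod 299).
Check: 4 × 75 = 300 ≡ 1 (mod 299)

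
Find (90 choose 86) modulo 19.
13

Using Lucas' theorem:
Write n=90 and k=86 in base 19:
n in base 19: [4, 14]
k in base 19: [4, 10]
C(90,86) mod 19 = ∏ C(n_i, k_i) mod 19
Digit binomials (mod 19): C(4,4) = 1; C(14,10) = 1001 ≡ 13
Product: 1 × 13 = 13 ≡ 13 (mod 19)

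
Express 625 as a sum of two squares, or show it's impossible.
0² + 25² (a=0, b=25)

Factorization: 625 = 5^4
By Fermat: n is sum of two squares iff every prime p ≡ 3 (mod 4) appears to even power.
All primes ≡ 3 (mod 4) appear to even power.
Search a = 0, 1, 2, … for 625 - a² a perfect square: first hit at a = 0: 625 - 0 = 625 = 25².
625 = 0² + 25² = 0 + 625 ✓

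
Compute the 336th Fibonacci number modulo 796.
8

Matrix identity: Q^n = [[F_(n+1), F_n], [F_n, F_(n-1)]] with Q = [[1,1],[1,0]].
n = 336 = 101010000₂. Square-and-multiply, entries mod 796:
Q^1 = [[1,1],[1,0]]
Q^2 = (Q^1)² = [[2,1],[1,1]]
Q^5 = (Q^2)²·Q = [[8,5],[5,3]]
Q^10 = (Q^5)² = [[89,55],[55,34]]
Q^21 = (Q^10)²·Q = [[199,598],[598,397]]
Q^42 = (Q^21)² = [[1,596],[596,201]]
Q^84 = (Q^42)² = [[201,196],[196,5]]
Q^168 = (Q^84)² = [[13,576],[576,233]]
Q^336 = (Q^168)² = [[13,8],[8,5]]
F_336 mod 796 = Q^336[0][1] = 8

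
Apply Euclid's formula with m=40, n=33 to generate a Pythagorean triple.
(511, 2640, 2689)

Euclid's formula: a = m² - n², b = 2mn, c = m² + n²
m = 40, n = 33
a = 40² - 33² = 1600 - 1089 = 511
b = 2 × 40 × 33 = 2640
c = 40² + 33² = 1600 + 1089 = 2689
Verification: 511² + 2640² = 261121 + 6969600 = 7230721 = 2689² ✓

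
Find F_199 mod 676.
93

Matrix identity: Q^n = [[F_(n+1), F_n], [F_n, F_(n-1)]] with Q = [[1,1],[1,0]].
n = 199 = 11000111₂. Square-and-multiply, entries mod 676:
Q^1 = [[1,1],[1,0]]
Q^3 = (Q^1)²·Q = [[3,2],[2,1]]
Q^6 = (Q^3)² = [[13,8],[8,5]]
Q^12 = (Q^6)² = [[233,144],[144,89]]
Q^24 = (Q^12)² = [[665,400],[400,265]]
Q^49 = (Q^24)²·Q = [[109,585],[585,200]]
Q^99 = (Q^49)²·Q = [[155,558],[558,273]]
Q^199 = (Q^99)²·Q = [[289,93],[93,196]]
F_199 mod 676 = Q^199[0][1] = 93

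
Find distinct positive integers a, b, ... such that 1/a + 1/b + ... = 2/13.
1/7 + 1/91

Greedy algorithm:
2/13: ceiling(13/2) = 7, use 1/7
1/91: ceiling(91/1) = 91, use 1/91
Result: 2/13 = 1/7 + 1/91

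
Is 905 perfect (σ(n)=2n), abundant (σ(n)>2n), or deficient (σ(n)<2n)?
deficient

Proper divisors of 905: sum = 1 + 5 + 181 = 187
Since 187 < 905, 905 is deficient.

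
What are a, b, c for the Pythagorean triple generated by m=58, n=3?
(3355, 348, 3373)

Euclid's formula: a = m² - n², b = 2mn, c = m² + n²
m = 58, n = 3
a = 58² - 3² = 3364 - 9 = 3355
b = 2 × 58 × 3 = 348
c = 58² + 3² = 3364 + 9 = 3373
Verification: 3355² + 348² = 11256025 + 121104 = 11377129 = 3373² ✓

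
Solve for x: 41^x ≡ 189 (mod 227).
192

Baby-step giant-step with step n = ⌈√227⌉ = 16.
Baby steps 41^j mod 227 (j:value) for j=0..15: 0:1, 1:41, 2:92, 3:140, 4:65, 5:168, 6:78, 7:20, 8:139, 9:24, 10:76, 11:165, 12:182, 13:198, 14:173, 15:56.
Giant-step multiplier: 41^(-16) ≡ 41^(226-16) = 41^210 ≡ 131 (mod 227).
Giant steps γ_i = 189·131^i mod 227: γ_0=189, γ_1=16, γ_2=53, γ_3=133, γ_4=171, γ_5=155, γ_6=102, γ_7=196, γ_8=25, γ_9=97, γ_10=222, γ_11=26, γ_12=1 (in table at j=0).
x = i·n + j = 12·16 + 0 = 192.
Check: 41^192 ≡ 189 (mod 227).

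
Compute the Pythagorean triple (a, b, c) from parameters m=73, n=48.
(3025, 7008, 7633)

Euclid's formula: a = m² - n², b = 2mn, c = m² + n²
m = 73, n = 48
a = 73² - 48² = 5329 - 2304 = 3025
b = 2 × 73 × 48 = 7008
c = 73² + 48² = 5329 + 2304 = 7633
Verification: 3025² + 7008² = 9150625 + 49112064 = 58262689 = 7633² ✓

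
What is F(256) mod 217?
119

Matrix identity: Q^n = [[F_(n+1), F_n], [F_n, F_(n-1)]] with Q = [[1,1],[1,0]].
n = 256 = 100000000₂. Square-and-multiply, entries mod 217:
Q^1 = [[1,1],[1,0]]
Q^2 = (Q^1)² = [[2,1],[1,1]]
Q^4 = (Q^2)² = [[5,3],[3,2]]
Q^8 = (Q^4)² = [[34,21],[21,13]]
Q^16 = (Q^8)² = [[78,119],[119,176]]
Q^32 = (Q^16)² = [[64,63],[63,1]]
Q^64 = (Q^32)² = [[36,189],[189,64]]
Q^128 = (Q^64)² = [[127,21],[21,106]]
Q^256 = (Q^128)² = [[78,119],[119,176]]
F_256 mod 217 = Q^256[0][1] = 119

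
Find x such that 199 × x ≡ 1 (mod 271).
207

gcd(199, 271) = 1, so the inverse exists.
Extended Euclidean algorithm on (271, 199):
271 = 1 × 199 + 72  ⟹  72 = (1)·271 + (-1)·199
199 = 2 × 72 + 55  ⟹  55 = (-2)·271 + (3)·199
72 = 1 × 55 + 17  ⟹  17 = (3)·271 + (-4)·199
55 = 3 × 17 + 4  ⟹  4 = (-11)·271 + (15)·199
17 = 4 × 4 + 1  ⟹  1 = (47)·271 + (-64)·199
So (-64)·199 ≡ 1 (mod 271), i.e. 199^(-1) ≡ -64 ≡ 207 (mod 271).
Check: 199 × 207 = 41193 ≡ 1 (mod 271)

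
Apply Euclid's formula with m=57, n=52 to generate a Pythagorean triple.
(545, 5928, 5953)

Euclid's formula: a = m² - n², b = 2mn, c = m² + n²
m = 57, n = 52
a = 57² - 52² = 3249 - 2704 = 545
b = 2 × 57 × 52 = 5928
c = 57² + 52² = 3249 + 2704 = 5953
Verification: 545² + 5928² = 297025 + 35141184 = 35438209 = 5953² ✓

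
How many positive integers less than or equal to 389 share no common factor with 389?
388

389 = 389
φ(n) = n × ∏(1 - 1/p) for each prime p dividing n
φ(389) = 389 × (1 - 1/389) = 388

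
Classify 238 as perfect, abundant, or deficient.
deficient

Proper divisors of 238: sum = 1 + 2 + 7 + 14 + 17 + 34 + 119 = 194
Since 194 < 238, 238 is deficient.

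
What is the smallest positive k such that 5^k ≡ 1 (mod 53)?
52

53 is prime, so ord(5) divides φ(53) = 52.
Divisors of 52: 1, 2, 4, 13, 26, 52.
Repeated squaring: 5^1 ≡ 5, 5^2 ≡ 25, 5^4 ≡ 42, 5^8 ≡ 15, 5^16 ≡ 13, 5^32 ≡ 10 (mod 53).
Test 5^d mod 53 for each divisor d in increasing order:
5^1 ≡ 5
5^2 ≡ 25
5^4 ≡ 42
5^13 = 5^8·5^4·5^1 ≡ 23
5^26 = 5^16·5^8·5^2 ≡ 52
5^52 = 5^32·5^16·5^4 ≡ 1  ← first divisor giving 1
The order is 52.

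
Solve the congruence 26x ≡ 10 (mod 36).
x ≡ 17 (mod 18)

gcd(26, 36) = 2, which divides 10, so solutions exist.
Divide through by 2: 13x ≡ 5 (mod 18).
Find 13^(-1) mod 18 by the extended Euclidean algorithm:
18 = 1 × 13 + 5  ⟹  5 = (1)·18 + (-1)·13
13 = 2 × 5 + 3  ⟹  3 = (-2)·18 + (3)·13
5 = 1 × 3 + 2  ⟹  2 = (3)·18 + (-4)·13
3 = 1 × 2 + 1  ⟹  1 = (-5)·18 + (7)·13
So (7)·13 ≡ 1 (mod 18), i.e. 13^(-1) ≡ 7 (mod 18).
x ≡ 7 × 5 = 35 ≡ 17 (mod 18).
Check: 26 × 17 = 442 ≡ 10 (mod 36).
x ≡ 17 (mod 18), giving 2 solutions mod 36.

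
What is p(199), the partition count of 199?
3646072432125

p(n) counts ways to write n as a sum of positive integers (order ignored).
Euler's pentagonal recurrence: p(k) = p(k-1) + p(k-2) - p(k-5) - p(k-7) + p(k-12) + p(k-15) - ... (offsets j(3j∓1)/2, signs ++--, p(0)=1, p(<0)=0).
DP table for k = 0..198: p(0)=1, p(1)=1, p(2)=2, p(3)=3, p(4)=5, p(5)=7, p(6)=11, p(7)=15, p(8)=22, p(9)=30, p(10)=42, p(11)=56, p(12)=77, p(13)=101, p(14)=135, p(15)=176, p(16)=231, p(17)=297, p(18)=385, p(19)=490, p(20)=627, p(21)=792, p(22)=1002, p(23)=1255, p(24)=1575, p(25)=1958, p(26)=2436, p(27)=3010, p(28)=3718, p(29)=4565, p(30)=5604, p(31)=6842, p(32)=8349, p(33)=10143, p(34)=12310, p(35)=14883, p(36)=17977, p(37)=21637, p(38)=26015, p(39)=31185, p(40)=37338, p(41)=44583, p(42)=53174, p(43)=63261, p(44)=75175, p(45)=89134, p(46)=105558, p(47)=124754, p(48)=147273, p(49)=173525, p(50)=204226, p(51)=239943, p(52)=281589, p(53)=329931, p(54)=386155, p(55)=451276, p(56)=526823, p(57)=614154, p(58)=715220, p(59)=831820, p(60)=966467, p(61)=1121505, p(62)=1300156, p(63)=1505499, p(64)=1741630, p(65)=2012558, p(66)=2323520, p(67)=2679689, p(68)=3087735, p(69)=3554345, p(70)=4087968, p(71)=4697205, p(72)=5392783, p(73)=6185689, p(74)=7089500, p(75)=8118264, p(76)=9289091, p(77)=10619863, p(78)=12132164, p(79)=13848650, p(80)=15796476, p(81)=18004327, p(82)=20506255, p(83)=23338469, p(84)=26543660, p(85)=30167357, p(86)=34262962, p(87)=38887673, p(88)=44108109, p(89)=49995925, p(90)=56634173, p(91)=64112359, p(92)=72533807, p(93)=82010177, p(94)=92669720, p(95)=104651419, p(96)=118114304, p(97)=133230930, p(98)=150198136, p(99)=169229875, p(100)=190569292, p(101)=214481126, p(102)=241265379, p(103)=271248950, p(104)=304801365, p(105)=342325709, p(106)=384276336, p(107)=431149389, p(108)=483502844, p(109)=541946240, p(110)=607163746, p(111)=679903203, p(112)=761002156, p(113)=851376628, p(114)=952050665, p(115)=1064144451, p(116)=1188908248, p(117)=1327710076, p(118)=1482074143, p(119)=1653668665, p(120)=1844349560, p(121)=2056148051, p(122)=2291320912, p(123)=2552338241, p(124)=2841940500, p(125)=3163127352, p(126)=3519222692, p(127)=3913864295, p(128)=4351078600, p(129)=4835271870, p(130)=5371315400, p(131)=5964539504, p(132)=6620830889, p(133)=7346629512, p(134)=8149040695, p(135)=9035836076, p(136)=10015581680, p(137)=11097645016, p(138)=12292341831, p(139)=13610949895, p(140)=15065878135, p(141)=16670689208, p(142)=18440293320, p(143)=20390982757, p(144)=22540654445, p(145)=24908858009, p(146)=27517052599, p(147)=30388671978, p(148)=33549419497, p(149)=37027355200, p(150)=40853235313, p(151)=45060624582, p(152)=49686288421, p(153)=54770336324, p(154)=60356673280, p(155)=66493182097, p(156)=73232243759, p(157)=80630964769, p(158)=88751778802, p(159)=97662728555, p(160)=107438159466, p(161)=118159068427, p(162)=129913904637, p(163)=142798995930, p(164)=156919475295, p(165)=172389800255, p(166)=189334822579, p(167)=207890420102, p(168)=228204732751, p(169)=250438925115, p(170)=274768617130, p(171)=301384802048, p(172)=330495499613, p(173)=362326859895, p(174)=397125074750, p(175)=435157697830, p(176)=476715857290, p(177)=522115831195, p(178)=571701605655, p(179)=625846753120, p(180)=684957390936, p(181)=749474411781, p(182)=819876908323, p(183)=896684817527, p(184)=980462880430, p(185)=1071823774337, p(186)=1171432692373, p(187)=1280011042268, p(188)=1398341745571, p(189)=1527273599625, p(190)=1667727404093, p(191)=1820701100652, p(192)=1987276856363, p(193)=2168627105469, p(194)=2366022741845, p(195)=2580840212973, p(196)=2814570987591, p(197)=3068829878530, p(198)=3345365983698.
Final step: p(199) = p(198) + p(197) - p(194) - p(192) + p(187) + p(184) - p(177) - p(173) + p(164) + p(159) - p(148) - p(142) + p(129) + p(122) - p(107) - p(99) + p(82) + p(73) - p(54) - p(44) + p(23) + p(12)
= 3345365983698 + 3068829878530 - 2366022741845 - 1987276856363 + 1280011042268 + 980462880430 - 522115831195 - 362326859895 + 156919475295 + 97662728555 - 33549419497 - 18440293320 + 4835271870 + 2291320912 - 431149389 - 169229875 + 20506255 + 6185689 - 386155 - 75175 + 1255 + 77
= 3646072432125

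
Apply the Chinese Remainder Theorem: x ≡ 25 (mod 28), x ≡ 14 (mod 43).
1089

Using Chinese Remainder Theorem:
M = 28 × 43 = 1204
M1 = 43, M2 = 28
y1 = 43^(-1) mod 28 = 15
y2 = 28^(-1) mod 43 = 20
x = (25×43×15 + 14×28×20) mod 1204 = 1089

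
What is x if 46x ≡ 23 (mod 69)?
x ≡ 2 (mod 3)

gcd(46, 69) = 23, which divides 23, so solutions exist.
Divide through by 23: 2x ≡ 1 (mod 3).
Find 2^(-1) mod 3 by the extended Euclidean algorithm:
3 = 1 × 2 + 1  ⟹  1 = (1)·3 + (-1)·2
So (-1)·2 ≡ 1 (mod 3), i.e. 2^(-1) ≡ -1 ≡ 2 (mod 3).
x ≡ 2 × 1 = 2 ≡ 2 (mod 3).
Check: 46 × 2 = 92 ≡ 23 (mod 69).
x ≡ 2 (mod 3), giving 23 solutions mod 69.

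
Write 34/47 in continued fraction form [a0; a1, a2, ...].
[0; 1, 2, 1, 1, 1, 1, 2]

Euclidean algorithm steps:
34 = 0 × 47 + 34
47 = 1 × 34 + 13
34 = 2 × 13 + 8
13 = 1 × 8 + 5
8 = 1 × 5 + 3
5 = 1 × 3 + 2
3 = 1 × 2 + 1
2 = 2 × 1 + 0
Continued fraction: [0; 1, 2, 1, 1, 1, 1, 2]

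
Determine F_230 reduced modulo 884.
853

Matrix identity: Q^n = [[F_(n+1), F_n], [F_n, F_(n-1)]] with Q = [[1,1],[1,0]].
n = 230 = 11100110₂. Square-and-multiply, entries mod 884:
Q^1 = [[1,1],[1,0]]
Q^3 = (Q^1)²·Q = [[3,2],[2,1]]
Q^7 = (Q^3)²·Q = [[21,13],[13,8]]
Q^14 = (Q^7)² = [[610,377],[377,233]]
Q^28 = (Q^14)² = [[625,455],[455,170]]
Q^57 = (Q^28)²·Q = [[235,66],[66,169]]
Q^115 = (Q^57)²·Q = [[497,353],[353,144]]
Q^230 = (Q^115)² = [[338,853],[853,369]]
F_230 mod 884 = Q^230[0][1] = 853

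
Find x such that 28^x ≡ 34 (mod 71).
15

Baby-step giant-step with step n = ⌈√71⌉ = 9.
Baby steps 28^j mod 71 (j:value) for j=0..8: 0:1, 1:28, 2:3, 3:13, 4:9, 5:39, 6:27, 7:46, 8:10.
Giant-step multiplier: 28^(-9) ≡ 28^(70-9) = 28^61 ≡ 53 (mod 71).
Giant steps γ_i = 34·53^i mod 71: γ_0=34, γ_1=27 (in table at j=6).
x = i·n + j = 1·9 + 6 = 15.
Check: 28^15 ≡ 34 (mod 71).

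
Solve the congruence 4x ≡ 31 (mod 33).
x ≡ 16 (mod 33)

gcd(4, 33) = 1, which divides 31, so solutions exist.
Find 4^(-1) mod 33 by the extended Euclidean algorithm:
33 = 8 × 4 + 1  ⟹  1 = (1)·33 + (-8)·4
So (-8)·4 ≡ 1 (mod 33), i.e. 4^(-1) ≡ -8 ≡ 25 (mod 33).
x ≡ 25 × 31 = 775 ≡ 16 (mod 33).
Check: 4 × 16 = 64 ≡ 31 (mod 33).
Unique solution: x ≡ 16 (mod 33)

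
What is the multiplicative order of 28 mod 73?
72

73 is prime, so ord(28) divides φ(73) = 72.
Divisors of 72: 1, 2, 3, 4, 6, 8, 9, 12, 18, 24, 36, 72.
Repeated squaring: 28^1 ≡ 28, 28^2 ≡ 54, 28^4 ≡ 69, 28^8 ≡ 16, 28^16 ≡ 37, 28^32 ≡ 55, 28^64 ≡ 32 (mod 73).
Test 28^d mod 73 for each divisor d in increasing order:
28^1 ≡ 28
28^2 ≡ 54
28^3 = 28^2·28^1 ≡ 52
28^4 ≡ 69
28^6 = 28^4·28^2 ≡ 3
28^8 ≡ 16
28^9 = 28^8·28^1 ≡ 10
28^12 = 28^8·28^4 ≡ 9
28^18 = 28^16·28^2 ≡ 27
28^24 = 28^16·28^8 ≡ 8
28^36 = 28^32·28^4 ≡ 72
28^72 = 28^64·28^8 ≡ 1  ← first divisor giving 1
The order is 72.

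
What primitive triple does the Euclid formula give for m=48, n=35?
(1079, 3360, 3529)

Euclid's formula: a = m² - n², b = 2mn, c = m² + n²
m = 48, n = 35
a = 48² - 35² = 2304 - 1225 = 1079
b = 2 × 48 × 35 = 3360
c = 48² + 35² = 2304 + 1225 = 3529
Verification: 1079² + 3360² = 1164241 + 11289600 = 12453841 = 3529² ✓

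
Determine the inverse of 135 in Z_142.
81

gcd(135, 142) = 1, so the inverse exists.
Extended Euclidean algorithm on (142, 135):
142 = 1 × 135 + 7  ⟹  7 = (1)·142 + (-1)·135
135 = 19 × 7 + 2  ⟹  2 = (-19)·142 + (20)·135
7 = 3 × 2 + 1  ⟹  1 = (58)·142 + (-61)·135
So (-61)·135 ≡ 1 (mod 142), i.e. 135^(-1) ≡ -61 ≡ 81 (mod 142).
Check: 135 × 81 = 10935 ≡ 1 (mod 142)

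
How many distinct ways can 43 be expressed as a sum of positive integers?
63261

p(n) counts ways to write n as a sum of positive integers (order ignored).
Euler's pentagonal recurrence: p(k) = p(k-1) + p(k-2) - p(k-5) - p(k-7) + p(k-12) + p(k-15) - ... (offsets j(3j∓1)/2, signs ++--, p(0)=1, p(<0)=0).
DP table for k = 0..42: p(0)=1, p(1)=1, p(2)=2, p(3)=3, p(4)=5, p(5)=7, p(6)=11, p(7)=15, p(8)=22, p(9)=30, p(10)=42, p(11)=56, p(12)=77, p(13)=101, p(14)=135, p(15)=176, p(16)=231, p(17)=297, p(18)=385, p(19)=490, p(20)=627, p(21)=792, p(22)=1002, p(23)=1255, p(24)=1575, p(25)=1958, p(26)=2436, p(27)=3010, p(28)=3718, p(29)=4565, p(30)=5604, p(31)=6842, p(32)=8349, p(33)=10143, p(34)=12310, p(35)=14883, p(36)=17977, p(37)=21637, p(38)=26015, p(39)=31185, p(40)=37338, p(41)=44583, p(42)=53174.
Final step: p(43) = p(42) + p(41) - p(38) - p(36) + p(31) + p(28) - p(21) - p(17) + p(8) + p(3)
= 53174 + 44583 - 26015 - 17977 + 6842 + 3718 - 792 - 297 + 22 + 3
= 63261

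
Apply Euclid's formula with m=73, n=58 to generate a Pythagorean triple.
(1965, 8468, 8693)

Euclid's formula: a = m² - n², b = 2mn, c = m² + n²
m = 73, n = 58
a = 73² - 58² = 5329 - 3364 = 1965
b = 2 × 73 × 58 = 8468
c = 73² + 58² = 5329 + 3364 = 8693
Verification: 1965² + 8468² = 3861225 + 71707024 = 75568249 = 8693² ✓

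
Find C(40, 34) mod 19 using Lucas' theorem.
0

Using Lucas' theorem:
Write n=40 and k=34 in base 19:
n in base 19: [2, 2]
k in base 19: [1, 15]
C(40,34) mod 19 = ∏ C(n_i, k_i) mod 19
Digit binomials (mod 19): C(2,1) = 2; C(2,15) = 0 (k_i > n_i)
Product: 2 × 0 = 0 ≡ 0 (mod 19)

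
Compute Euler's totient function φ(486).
162

486 = 2 × 3^5
φ(n) = n × ∏(1 - 1/p) for each prime p dividing n
φ(486) = 486 × (1 - 1/2) × (1 - 1/3) = 162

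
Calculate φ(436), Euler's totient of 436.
216

436 = 2^2 × 109
φ(n) = n × ∏(1 - 1/p) for each prime p dividing n
φ(436) = 436 × (1 - 1/2) × (1 - 1/109) = 216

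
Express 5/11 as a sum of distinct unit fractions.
1/3 + 1/9 + 1/99

Greedy algorithm:
5/11: ceiling(11/5) = 3, use 1/3
4/33: ceiling(33/4) = 9, use 1/9
1/99: ceiling(99/1) = 99, use 1/99
Result: 5/11 = 1/3 + 1/9 + 1/99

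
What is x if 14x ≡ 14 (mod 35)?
x ≡ 1 (mod 5)

gcd(14, 35) = 7, which divides 14, so solutions exist.
Divide through by 7: 2x ≡ 2 (mod 5).
Find 2^(-1) mod 5 by the extended Euclidean algorithm:
5 = 2 × 2 + 1  ⟹  1 = (1)·5 + (-2)·2
So (-2)·2 ≡ 1 (mod 5), i.e. 2^(-1) ≡ -2 ≡ 3 (mod 5).
x ≡ 3 × 2 = 6 ≡ 1 (mod 5).
Check: 14 × 1 = 14 ≡ 14 (mod 35).
x ≡ 1 (mod 5), giving 7 solutions mod 35.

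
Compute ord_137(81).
34

137 is prime, so ord(81) divides φ(137) = 136.
Divisors of 136: 1, 2, 4, 8, 17, 34, 68, 136.
Repeated squaring: 81^1 ≡ 81, 81^2 ≡ 122, 81^4 ≡ 88, 81^8 ≡ 72, 81^16 ≡ 115, 81^32 ≡ 73, 81^64 ≡ 123, 81^128 ≡ 59 (mod 137).
Test 81^d mod 137 for each divisor d in increasing order:
81^1 ≡ 81
81^2 ≡ 122
81^4 ≡ 88
81^8 ≡ 72
81^17 = 81^16·81^1 ≡ 136
81^34 = 81^32·81^2 ≡ 1  ← first divisor giving 1
The order is 34.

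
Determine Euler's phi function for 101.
100

101 = 101
φ(n) = n × ∏(1 - 1/p) for each prime p dividing n
φ(101) = 101 × (1 - 1/101) = 100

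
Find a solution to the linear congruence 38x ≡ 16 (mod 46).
x ≡ 21 (mod 23)

gcd(38, 46) = 2, which divides 16, so solutions exist.
Divide through by 2: 19x ≡ 8 (mod 23).
Find 19^(-1) mod 23 by the extended Euclidean algorithm:
23 = 1 × 19 + 4  ⟹  4 = (1)·23 + (-1)·19
19 = 4 × 4 + 3  ⟹  3 = (-4)·23 + (5)·19
4 = 1 × 3 + 1  ⟹  1 = (5)·23 + (-6)·19
So (-6)·19 ≡ 1 (mod 23), i.e. 19^(-1) ≡ -6 ≡ 17 (mod 23).
x ≡ 17 × 8 = 136 ≡ 21 (mod 23).
Check: 38 × 21 = 798 ≡ 16 (mod 46).
x ≡ 21 (mod 23), giving 2 solutions mod 46.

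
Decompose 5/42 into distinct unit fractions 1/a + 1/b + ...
1/9 + 1/126

Greedy algorithm:
5/42: ceiling(42/5) = 9, use 1/9
1/126: ceiling(126/1) = 126, use 1/126
Result: 5/42 = 1/9 + 1/126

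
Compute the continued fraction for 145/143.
[1; 71, 2]

Euclidean algorithm steps:
145 = 1 × 143 + 2
143 = 71 × 2 + 1
2 = 2 × 1 + 0
Continued fraction: [1; 71, 2]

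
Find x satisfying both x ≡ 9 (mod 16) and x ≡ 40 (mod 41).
409

Using Chinese Remainder Theorem:
M = 16 × 41 = 656
M1 = 41, M2 = 16
y1 = 41^(-1) mod 16 = 9
y2 = 16^(-1) mod 41 = 18
x = (9×41×9 + 40×16×18) mod 656 = 409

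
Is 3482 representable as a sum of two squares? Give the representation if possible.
1² + 59² (a=1, b=59)

Factorization: 3482 = 2 × 1741
By Fermat: n is sum of two squares iff every prime p ≡ 3 (mod 4) appears to even power.
All primes ≡ 3 (mod 4) appear to even power.
Search a = 0, 1, 2, … for 3482 - a² a perfect square: first hit at a = 1: 3482 - 1 = 3481 = 59².
3482 = 1² + 59² = 1 + 3481 ✓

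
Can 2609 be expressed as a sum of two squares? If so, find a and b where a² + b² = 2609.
20² + 47² (a=20, b=47)

Factorization: 2609 = 2609
By Fermat: n is sum of two squares iff every prime p ≡ 3 (mod 4) appears to even power.
All primes ≡ 3 (mod 4) appear to even power.
Search a = 0, 1, 2, … for 2609 - a² a perfect square: first hit at a = 20: 2609 - 400 = 2209 = 47².
2609 = 20² + 47² = 400 + 2209 ✓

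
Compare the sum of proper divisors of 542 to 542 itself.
deficient

Proper divisors of 542: sum = 1 + 2 + 271 = 274
Since 274 < 542, 542 is deficient.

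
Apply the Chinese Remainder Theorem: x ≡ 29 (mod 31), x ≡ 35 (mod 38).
339

Using Chinese Remainder Theorem:
M = 31 × 38 = 1178
M1 = 38, M2 = 31
y1 = 38^(-1) mod 31 = 9
y2 = 31^(-1) mod 38 = 27
x = (29×38×9 + 35×31×27) mod 1178 = 339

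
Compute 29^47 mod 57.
14

Repeated squaring. Binary of 47 = 101111.
29^1 ≡ 29 (mod 57); 29^2 ≡ 43 (mod 57); 29^4 ≡ 25 (mod 57); 29^8 ≡ 55 (mod 57); 29^16 ≡ 4 (mod 57); 29^32 ≡ 16 (mod 57)
29^47 = 29^1 × 29^2 × 29^4 × 29^8 × 29^32 ≡ 14 (mod 57)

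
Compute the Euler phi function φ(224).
96

224 = 2^5 × 7
φ(n) = n × ∏(1 - 1/p) for each prime p dividing n
φ(224) = 224 × (1 - 1/2) × (1 - 1/7) = 96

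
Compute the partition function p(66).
2323520

p(n) counts ways to write n as a sum of positive integers (order ignored).
Euler's pentagonal recurrence: p(k) = p(k-1) + p(k-2) - p(k-5) - p(k-7) + p(k-12) + p(k-15) - ... (offsets j(3j∓1)/2, signs ++--, p(0)=1, p(<0)=0).
DP table for k = 0..65: p(0)=1, p(1)=1, p(2)=2, p(3)=3, p(4)=5, p(5)=7, p(6)=11, p(7)=15, p(8)=22, p(9)=30, p(10)=42, p(11)=56, p(12)=77, p(13)=101, p(14)=135, p(15)=176, p(16)=231, p(17)=297, p(18)=385, p(19)=490, p(20)=627, p(21)=792, p(22)=1002, p(23)=1255, p(24)=1575, p(25)=1958, p(26)=2436, p(27)=3010, p(28)=3718, p(29)=4565, p(30)=5604, p(31)=6842, p(32)=8349, p(33)=10143, p(34)=12310, p(35)=14883, p(36)=17977, p(37)=21637, p(38)=26015, p(39)=31185, p(40)=37338, p(41)=44583, p(42)=53174, p(43)=63261, p(44)=75175, p(45)=89134, p(46)=105558, p(47)=124754, p(48)=147273, p(49)=173525, p(50)=204226, p(51)=239943, p(52)=281589, p(53)=329931, p(54)=386155, p(55)=451276, p(56)=526823, p(57)=614154, p(58)=715220, p(59)=831820, p(60)=966467, p(61)=1121505, p(62)=1300156, p(63)=1505499, p(64)=1741630, p(65)=2012558.
Final step: p(66) = p(65) + p(64) - p(61) - p(59) + p(54) + p(51) - p(44) - p(40) + p(31) + p(26) - p(15) - p(9)
= 2012558 + 1741630 - 1121505 - 831820 + 386155 + 239943 - 75175 - 37338 + 6842 + 2436 - 176 - 30
= 2323520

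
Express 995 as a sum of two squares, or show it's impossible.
Not possible

Factorization: 995 = 5 × 199
By Fermat: n is sum of two squares iff every prime p ≡ 3 (mod 4) appears to even power.
Prime(s) ≡ 3 (mod 4) with odd exponent: [(199, 1)]
Therefore 995 cannot be expressed as a² + b².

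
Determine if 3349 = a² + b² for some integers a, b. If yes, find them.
10² + 57² (a=10, b=57)

Factorization: 3349 = 17 × 197
By Fermat: n is sum of two squares iff every prime p ≡ 3 (mod 4) appears to even power.
All primes ≡ 3 (mod 4) appear to even power.
Search a = 0, 1, 2, … for 3349 - a² a perfect square: first hit at a = 10: 3349 - 100 = 3249 = 57².
3349 = 10² + 57² = 100 + 3249 ✓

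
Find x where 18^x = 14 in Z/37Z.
21

Baby-step giant-step with step n = ⌈√37⌉ = 7.
Baby steps 18^j mod 37 (j:value) for j=0..6: 0:1, 1:18, 2:28, 3:23, 4:7, 5:15, 6:11.
Giant-step multiplier: 18^(-7) ≡ 18^(36-7) = 18^29 ≡ 20 (mod 37).
Giant steps γ_i = 14·20^i mod 37: γ_0=14, γ_1=21, γ_2=13, γ_3=1 (in table at j=0).
x = i·n + j = 3·7 + 0 = 21.
Check: 18^21 ≡ 14 (mod 37).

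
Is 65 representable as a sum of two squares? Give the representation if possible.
1² + 8² (a=1, b=8)

Factorization: 65 = 5 × 13
By Fermat: n is sum of two squares iff every prime p ≡ 3 (mod 4) appears to even power.
All primes ≡ 3 (mod 4) appear to even power.
Search a = 0, 1, 2, … for 65 - a² a perfect square: first hit at a = 1: 65 - 1 = 64 = 8².
65 = 1² + 8² = 1 + 64 ✓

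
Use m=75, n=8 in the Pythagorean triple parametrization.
(5561, 1200, 5689)

Euclid's formula: a = m² - n², b = 2mn, c = m² + n²
m = 75, n = 8
a = 75² - 8² = 5625 - 64 = 5561
b = 2 × 75 × 8 = 1200
c = 75² + 8² = 5625 + 64 = 5689
Verification: 5561² + 1200² = 30924721 + 1440000 = 32364721 = 5689² ✓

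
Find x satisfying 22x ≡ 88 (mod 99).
x ≡ 4 (mod 9)

gcd(22, 99) = 11, which divides 88, so solutions exist.
Divide through by 11: 2x ≡ 8 (mod 9).
Find 2^(-1) mod 9 by the extended Euclidean algorithm:
9 = 4 × 2 + 1  ⟹  1 = (1)·9 + (-4)·2
So (-4)·2 ≡ 1 (mod 9), i.e. 2^(-1) ≡ -4 ≡ 5 (mod 9).
x ≡ 5 × 8 = 40 ≡ 4 (mod 9).
Check: 22 × 4 = 88 ≡ 88 (mod 99).
x ≡ 4 (mod 9), giving 11 solutions mod 99.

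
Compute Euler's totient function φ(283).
282

283 = 283
φ(n) = n × ∏(1 - 1/p) for each prime p dividing n
φ(283) = 283 × (1 - 1/283) = 282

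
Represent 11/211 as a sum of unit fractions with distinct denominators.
1/20 + 1/469 + 1/1979180

Greedy algorithm:
11/211: ceiling(211/11) = 20, use 1/20
9/4220: ceiling(4220/9) = 469, use 1/469
1/1979180: ceiling(1979180/1) = 1979180, use 1/1979180
Result: 11/211 = 1/20 + 1/469 + 1/1979180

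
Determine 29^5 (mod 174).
29

Repeated squaring. Binary of 5 = 101.
29^1 ≡ 29 (mod 174); 29^2 ≡ 145 (mod 174); 29^4 ≡ 145 (mod 174)
29^5 = 29^1 × 29^4 ≡ 29 (mod 174)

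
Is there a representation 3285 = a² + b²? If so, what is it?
6² + 57² (a=6, b=57)

Factorization: 3285 = 3^2 × 5 × 73
By Fermat: n is sum of two squares iff every prime p ≡ 3 (mod 4) appears to even power.
All primes ≡ 3 (mod 4) appear to even power.
Search a = 0, 1, 2, … for 3285 - a² a perfect square: first hit at a = 6: 3285 - 36 = 3249 = 57².
3285 = 6² + 57² = 36 + 3249 ✓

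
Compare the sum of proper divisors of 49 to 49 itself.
deficient

Proper divisors of 49: sum = 1 + 7 = 8
Since 8 < 49, 49 is deficient.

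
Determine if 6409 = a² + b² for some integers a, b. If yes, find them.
3² + 80² (a=3, b=80)

Factorization: 6409 = 13 × 17 × 29
By Fermat: n is sum of two squares iff every prime p ≡ 3 (mod 4) appears to even power.
All primes ≡ 3 (mod 4) appear to even power.
Search a = 0, 1, 2, … for 6409 - a² a perfect square: first hit at a = 3: 6409 - 9 = 6400 = 80².
6409 = 3² + 80² = 9 + 6400 ✓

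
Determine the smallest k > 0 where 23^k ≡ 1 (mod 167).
166

167 is prime, so ord(23) divides φ(167) = 166.
Divisors of 166: 1, 2, 83, 166.
Repeated squaring: 23^1 ≡ 23, 23^2 ≡ 28, 23^4 ≡ 116, 23^8 ≡ 96, 23^16 ≡ 31, 23^32 ≡ 126, 23^64 ≡ 11, 23^128 ≡ 121 (mod 167).
Test 23^d mod 167 for each divisor d in increasing order:
23^1 ≡ 23
23^2 ≡ 28
23^83 = 23^64·23^16·23^2·23^1 ≡ 166
23^166 = 23^128·23^32·23^4·23^2 ≡ 1  ← first divisor giving 1
The order is 166.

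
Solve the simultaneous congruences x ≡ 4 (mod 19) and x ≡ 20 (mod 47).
631

Using Chinese Remainder Theorem:
M = 19 × 47 = 893
M1 = 47, M2 = 19
y1 = 47^(-1) mod 19 = 17
y2 = 19^(-1) mod 47 = 5
x = (4×47×17 + 20×19×5) mod 893 = 631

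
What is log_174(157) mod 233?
140

Baby-step giant-step with step n = ⌈√233⌉ = 16.
Baby steps 174^j mod 233 (j:value) for j=0..15: 0:1, 1:174, 2:219, 3:127, 4:196, 5:86, 6:52, 7:194, 8:204, 9:80, 10:173, 11:45, 12:141, 13:69, 14:123, 15:199.
Giant-step multiplier: 174^(-16) ≡ 174^(232-16) = 174^216 ≡ 64 (mod 233).
Giant steps γ_i = 157·64^i mod 233: γ_0=157, γ_1=29, γ_2=225, γ_3=187, γ_4=85, γ_5=81, γ_6=58, γ_7=217, γ_8=141 (in table at j=12).
x = i·n + j = 8·16 + 12 = 140.
Check: 174^140 ≡ 157 (mod 233).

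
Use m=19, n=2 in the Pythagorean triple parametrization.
(357, 76, 365)

Euclid's formula: a = m² - n², b = 2mn, c = m² + n²
m = 19, n = 2
a = 19² - 2² = 361 - 4 = 357
b = 2 × 19 × 2 = 76
c = 19² + 2² = 361 + 4 = 365
Verification: 357² + 76² = 127449 + 5776 = 133225 = 365² ✓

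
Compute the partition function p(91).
64112359

p(n) counts ways to write n as a sum of positive integers (order ignored).
Euler's pentagonal recurrence: p(k) = p(k-1) + p(k-2) - p(k-5) - p(k-7) + p(k-12) + p(k-15) - ... (offsets j(3j∓1)/2, signs ++--, p(0)=1, p(<0)=0).
DP table for k = 0..90: p(0)=1, p(1)=1, p(2)=2, p(3)=3, p(4)=5, p(5)=7, p(6)=11, p(7)=15, p(8)=22, p(9)=30, p(10)=42, p(11)=56, p(12)=77, p(13)=101, p(14)=135, p(15)=176, p(16)=231, p(17)=297, p(18)=385, p(19)=490, p(20)=627, p(21)=792, p(22)=1002, p(23)=1255, p(24)=1575, p(25)=1958, p(26)=2436, p(27)=3010, p(28)=3718, p(29)=4565, p(30)=5604, p(31)=6842, p(32)=8349, p(33)=10143, p(34)=12310, p(35)=14883, p(36)=17977, p(37)=21637, p(38)=26015, p(39)=31185, p(40)=37338, p(41)=44583, p(42)=53174, p(43)=63261, p(44)=75175, p(45)=89134, p(46)=105558, p(47)=124754, p(48)=147273, p(49)=173525, p(50)=204226, p(51)=239943, p(52)=281589, p(53)=329931, p(54)=386155, p(55)=451276, p(56)=526823, p(57)=614154, p(58)=715220, p(59)=831820, p(60)=966467, p(61)=1121505, p(62)=1300156, p(63)=1505499, p(64)=1741630, p(65)=2012558, p(66)=2323520, p(67)=2679689, p(68)=3087735, p(69)=3554345, p(70)=4087968, p(71)=4697205, p(72)=5392783, p(73)=6185689, p(74)=7089500, p(75)=8118264, p(76)=9289091, p(77)=10619863, p(78)=12132164, p(79)=13848650, p(80)=15796476, p(81)=18004327, p(82)=20506255, p(83)=23338469, p(84)=26543660, p(85)=30167357, p(86)=34262962, p(87)=38887673, p(88)=44108109, p(89)=49995925, p(90)=56634173.
Final step: p(91) = p(90) + p(89) - p(86) - p(84) + p(79) + p(76) - p(69) - p(65) + p(56) + p(51) - p(40) - p(34) + p(21) + p(14)
= 56634173 + 49995925 - 34262962 - 26543660 + 13848650 + 9289091 - 3554345 - 2012558 + 526823 + 239943 - 37338 - 12310 + 792 + 135
= 64112359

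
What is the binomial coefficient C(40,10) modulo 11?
0

Using Lucas' theorem:
Write n=40 and k=10 in base 11:
n in base 11: [3, 7]
k in base 11: [0, 10]
C(40,10) mod 11 = ∏ C(n_i, k_i) mod 11
Digit binomials (mod 11): C(3,0) = 1; C(7,10) = 0 (k_i > n_i)
Product: 1 × 0 = 0 ≡ 0 (mod 11)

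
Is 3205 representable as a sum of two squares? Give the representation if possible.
17² + 54² (a=17, b=54)

Factorization: 3205 = 5 × 641
By Fermat: n is sum of two squares iff every prime p ≡ 3 (mod 4) appears to even power.
All primes ≡ 3 (mod 4) appear to even power.
Search a = 0, 1, 2, … for 3205 - a² a perfect square: first hit at a = 17: 3205 - 289 = 2916 = 54².
3205 = 17² + 54² = 289 + 2916 ✓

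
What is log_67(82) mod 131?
97

Baby-step giant-step with step n = ⌈√131⌉ = 12.
Baby steps 67^j mod 131 (j:value) for j=0..11: 0:1, 1:67, 2:35, 3:118, 4:46, 5:69, 6:38, 7:57, 8:20, 9:30, 10:45, 11:2.
Giant-step multiplier: 67^(-12) ≡ 67^(130-12) = 67^118 ≡ 44 (mod 131).
Giant steps γ_i = 82·44^i mod 131: γ_0=82, γ_1=71, γ_2=111, γ_3=37, γ_4=56, γ_5=106, γ_6=79, γ_7=70, γ_8=67 (in table at j=1).
x = i·n + j = 8·12 + 1 = 97.
Check: 67^97 ≡ 82 (mod 131).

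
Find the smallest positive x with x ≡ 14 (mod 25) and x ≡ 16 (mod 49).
114

Using Chinese Remainder Theorem:
M = 25 × 49 = 1225
M1 = 49, M2 = 25
y1 = 49^(-1) mod 25 = 24
y2 = 25^(-1) mod 49 = 2
x = (14×49×24 + 16×25×2) mod 1225 = 114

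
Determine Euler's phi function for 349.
348

349 = 349
φ(n) = n × ∏(1 - 1/p) for each prime p dividing n
φ(349) = 349 × (1 - 1/349) = 348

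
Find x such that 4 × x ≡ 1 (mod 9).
7

gcd(4, 9) = 1, so the inverse exists.
Extended Euclidean algorithm on (9, 4):
9 = 2 × 4 + 1  ⟹  1 = (1)·9 + (-2)·4
So (-2)·4 ≡ 1 (mod 9), i.e. 4^(-1) ≡ -2 ≡ 7 (mod 9).
Check: 4 × 7 = 28 ≡ 1 (mod 9)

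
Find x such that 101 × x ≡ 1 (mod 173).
12

gcd(101, 173) = 1, so the inverse exists.
Extended Euclidean algorithm on (173, 101):
173 = 1 × 101 + 72  ⟹  72 = (1)·173 + (-1)·101
101 = 1 × 72 + 29  ⟹  29 = (-1)·173 + (2)·101
72 = 2 × 29 + 14  ⟹  14 = (3)·173 + (-5)·101
29 = 2 × 14 + 1  ⟹  1 = (-7)·173 + (12)·101
So (12)·101 ≡ 1 (mod 173), i.e. 101^(-1) ≡ 12 (mod 173).
Check: 101 × 12 = 1212 ≡ 1 (mod 173)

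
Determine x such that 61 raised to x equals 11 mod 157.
4

Baby-step giant-step with step n = ⌈√157⌉ = 13.
Baby steps 61^j mod 157 (j:value) for j=0..12: 0:1, 1:61, 2:110, 3:116, 4:11, 5:43, 6:111, 7:20, 8:121, 9:2, 10:122, 11:63, 12:75.
h = 11 is already in the table at j=4, so x = 4.
Check: 61^4 ≡ 11 (mod 157).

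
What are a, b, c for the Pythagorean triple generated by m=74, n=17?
(5187, 2516, 5765)

Euclid's formula: a = m² - n², b = 2mn, c = m² + n²
m = 74, n = 17
a = 74² - 17² = 5476 - 289 = 5187
b = 2 × 74 × 17 = 2516
c = 74² + 17² = 5476 + 289 = 5765
Verification: 5187² + 2516² = 26904969 + 6330256 = 33235225 = 5765² ✓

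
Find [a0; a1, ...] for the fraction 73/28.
[2; 1, 1, 1, 1, 5]

Euclidean algorithm steps:
73 = 2 × 28 + 17
28 = 1 × 17 + 11
17 = 1 × 11 + 6
11 = 1 × 6 + 5
6 = 1 × 5 + 1
5 = 5 × 1 + 0
Continued fraction: [2; 1, 1, 1, 1, 5]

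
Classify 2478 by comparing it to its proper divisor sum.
abundant

Proper divisors of 2478: sum = 1 + 2 + 3 + 6 + 7 + 14 + 21 + 42 + 59 + 118 + 177 + 354 + 413 + 826 + 1239 = 3282
Since 3282 > 2478, 2478 is abundant.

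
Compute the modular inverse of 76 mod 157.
31

gcd(76, 157) = 1, so the inverse exists.
Extended Euclidean algorithm on (157, 76):
157 = 2 × 76 + 5  ⟹  5 = (1)·157 + (-2)·76
76 = 15 × 5 + 1  ⟹  1 = (-15)·157 + (31)·76
So (31)·76 ≡ 1 (mod 157), i.e. 76^(-1) ≡ 31 (mod 157).
Check: 76 × 31 = 2356 ≡ 1 (mod 157)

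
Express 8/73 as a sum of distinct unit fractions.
1/10 + 1/105 + 1/15330

Greedy algorithm:
8/73: ceiling(73/8) = 10, use 1/10
7/730: ceiling(730/7) = 105, use 1/105
1/15330: ceiling(15330/1) = 15330, use 1/15330
Result: 8/73 = 1/10 + 1/105 + 1/15330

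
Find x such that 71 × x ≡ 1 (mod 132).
119

gcd(71, 132) = 1, so the inverse exists.
Extended Euclidean algorithm on (132, 71):
132 = 1 × 71 + 61  ⟹  61 = (1)·132 + (-1)·71
71 = 1 × 61 + 10  ⟹  10 = (-1)·132 + (2)·71
61 = 6 × 10 + 1  ⟹  1 = (7)·132 + (-13)·71
So (-13)·71 ≡ 1 (mod 132), i.e. 71^(-1) ≡ -13 ≡ 119 (mod 132).
Check: 71 × 119 = 8449 ≡ 1 (mod 132)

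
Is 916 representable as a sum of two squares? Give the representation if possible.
4² + 30² (a=4, b=30)

Factorization: 916 = 2^2 × 229
By Fermat: n is sum of two squares iff every prime p ≡ 3 (mod 4) appears to even power.
All primes ≡ 3 (mod 4) appear to even power.
Search a = 0, 1, 2, … for 916 - a² a perfect square: first hit at a = 4: 916 - 16 = 900 = 30².
916 = 4² + 30² = 16 + 900 ✓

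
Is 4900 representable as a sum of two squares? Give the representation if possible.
0² + 70² (a=0, b=70)

Factorization: 4900 = 2^2 × 5^2 × 7^2
By Fermat: n is sum of two squares iff every prime p ≡ 3 (mod 4) appears to even power.
All primes ≡ 3 (mod 4) appear to even power.
Search a = 0, 1, 2, … for 4900 - a² a perfect square: first hit at a = 0: 4900 - 0 = 4900 = 70².
4900 = 0² + 70² = 0 + 4900 ✓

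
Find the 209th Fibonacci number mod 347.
203

Matrix identity: Q^n = [[F_(n+1), F_n], [F_n, F_(n-1)]] with Q = [[1,1],[1,0]].
n = 209 = 11010001₂. Square-and-multiply, entries mod 347:
Q^1 = [[1,1],[1,0]]
Q^3 = (Q^1)²·Q = [[3,2],[2,1]]
Q^6 = (Q^3)² = [[13,8],[8,5]]
Q^13 = (Q^6)²·Q = [[30,233],[233,144]]
Q^26 = (Q^13)² = [[16,290],[290,73]]
Q^52 = (Q^26)² = [[35,132],[132,250]]
Q^104 = (Q^52)² = [[258,144],[144,114]]
Q^209 = (Q^104)²·Q = [[333,203],[203,130]]
F_209 mod 347 = Q^209[0][1] = 203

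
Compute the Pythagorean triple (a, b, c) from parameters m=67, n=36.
(3193, 4824, 5785)

Euclid's formula: a = m² - n², b = 2mn, c = m² + n²
m = 67, n = 36
a = 67² - 36² = 4489 - 1296 = 3193
b = 2 × 67 × 36 = 4824
c = 67² + 36² = 4489 + 1296 = 5785
Verification: 3193² + 4824² = 10195249 + 23270976 = 33466225 = 5785² ✓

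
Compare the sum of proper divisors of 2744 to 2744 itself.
abundant

Proper divisors of 2744: sum = 1 + 2 + 4 + 7 + 8 + 14 + 28 + 49 + 56 + 98 + 196 + 343 + 392 + 686 + 1372 = 3256
Since 3256 > 2744, 2744 is abundant.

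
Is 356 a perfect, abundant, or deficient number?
deficient

Proper divisors of 356: sum = 1 + 2 + 4 + 89 + 178 = 274
Since 274 < 356, 356 is deficient.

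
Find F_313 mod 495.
343

Matrix identity: Q^n = [[F_(n+1), F_n], [F_n, F_(n-1)]] with Q = [[1,1],[1,0]].
n = 313 = 100111001₂. Square-and-multiply, entries mod 495:
Q^1 = [[1,1],[1,0]]
Q^2 = (Q^1)² = [[2,1],[1,1]]
Q^4 = (Q^2)² = [[5,3],[3,2]]
Q^9 = (Q^4)²·Q = [[55,34],[34,21]]
Q^19 = (Q^9)²·Q = [[330,221],[221,109]]
Q^39 = (Q^19)²·Q = [[330,331],[331,494]]
Q^78 = (Q^39)² = [[166,494],[494,167]]
Q^156 = (Q^78)² = [[332,162],[162,170]]
Q^313 = (Q^156)²·Q = [[487,343],[343,144]]
F_313 mod 495 = Q^313[0][1] = 343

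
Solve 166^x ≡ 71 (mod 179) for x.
159

Baby-step giant-step with step n = ⌈√179⌉ = 14.
Baby steps 166^j mod 179 (j:value) for j=0..13: 0:1, 1:166, 2:169, 3:130, 4:100, 5:132, 6:74, 7:112, 8:155, 9:133, 10:61, 11:102, 12:106, 13:54.
Giant-step multiplier: 166^(-14) ≡ 166^(178-14) = 166^164 ≡ 64 (mod 179).
Giant steps γ_i = 71·64^i mod 179: γ_0=71, γ_1=69, γ_2=120, γ_3=162, γ_4=165, γ_5=178, γ_6=115, γ_7=21, γ_8=91, γ_9=96, γ_10=58, γ_11=132 (in table at j=5).
x = i·n + j = 11·14 + 5 = 159.
Check: 166^159 ≡ 71 (mod 179).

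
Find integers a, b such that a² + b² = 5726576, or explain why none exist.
Not possible

Factorization: 5726576 = 2^4 × 71^3
By Fermat: n is sum of two squares iff every prime p ≡ 3 (mod 4) appears to even power.
Prime(s) ≡ 3 (mod 4) with odd exponent: [(71, 3)]
Therefore 5726576 cannot be expressed as a² + b².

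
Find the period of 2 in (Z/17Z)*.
8

17 is prime, so ord(2) divides φ(17) = 16.
Divisors of 16: 1, 2, 4, 8, 16.
Repeated squaring: 2^1 ≡ 2, 2^2 ≡ 4, 2^4 ≡ 16, 2^8 ≡ 1, 2^16 ≡ 1 (mod 17).
Test 2^d mod 17 for each divisor d in increasing order:
2^1 ≡ 2
2^2 ≡ 4
2^4 ≡ 16
2^8 ≡ 1  ← first divisor giving 1
The order is 8.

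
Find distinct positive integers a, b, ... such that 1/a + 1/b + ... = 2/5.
1/3 + 1/15

Greedy algorithm:
2/5: ceiling(5/2) = 3, use 1/3
1/15: ceiling(15/1) = 15, use 1/15
Result: 2/5 = 1/3 + 1/15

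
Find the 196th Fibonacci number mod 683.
25

Matrix identity: Q^n = [[F_(n+1), F_n], [F_n, F_(n-1)]] with Q = [[1,1],[1,0]].
n = 196 = 11000100₂. Square-and-multiply, entries mod 683:
Q^1 = [[1,1],[1,0]]
Q^3 = (Q^1)²·Q = [[3,2],[2,1]]
Q^6 = (Q^3)² = [[13,8],[8,5]]
Q^12 = (Q^6)² = [[233,144],[144,89]]
Q^24 = (Q^12)² = [[578,607],[607,654]]
Q^49 = (Q^24)²·Q = [[348,409],[409,622]]
Q^98 = (Q^49)² = [[159,590],[590,252]]
Q^196 = (Q^98)² = [[463,25],[25,438]]
F_196 mod 683 = Q^196[0][1] = 25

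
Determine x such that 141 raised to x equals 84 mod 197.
91

Baby-step giant-step with step n = ⌈√197⌉ = 15.
Baby steps 141^j mod 197 (j:value) for j=0..14: 0:1, 1:141, 2:181, 3:108, 4:59, 5:45, 6:41, 7:68, 8:132, 9:94, 10:55, 11:72, 12:105, 13:30, 14:93.
Giant-step multiplier: 141^(-15) ≡ 141^(196-15) = 141^181 ≡ 71 (mod 197).
Giant steps γ_i = 84·71^i mod 197: γ_0=84, γ_1=54, γ_2=91, γ_3=157, γ_4=115, γ_5=88, γ_6=141 (in table at j=1).
x = i·n + j = 6·15 + 1 = 91.
Check: 141^91 ≡ 84 (mod 197).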